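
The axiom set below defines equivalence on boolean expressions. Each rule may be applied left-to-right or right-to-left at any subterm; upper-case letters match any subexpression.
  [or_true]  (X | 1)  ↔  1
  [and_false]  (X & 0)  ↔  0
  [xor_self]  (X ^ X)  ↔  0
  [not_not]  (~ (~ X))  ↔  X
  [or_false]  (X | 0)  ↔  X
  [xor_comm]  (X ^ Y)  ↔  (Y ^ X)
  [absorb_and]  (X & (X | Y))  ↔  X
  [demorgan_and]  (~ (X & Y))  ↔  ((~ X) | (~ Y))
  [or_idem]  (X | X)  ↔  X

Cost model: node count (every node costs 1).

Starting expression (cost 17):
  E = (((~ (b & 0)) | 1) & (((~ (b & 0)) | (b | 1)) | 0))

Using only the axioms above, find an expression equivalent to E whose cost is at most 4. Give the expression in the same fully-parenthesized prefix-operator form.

((~ 0) | 1)   [cost 4]

(1) (b | 1)  =[or_true →]=  1    ⊢ (((~ (b & 0)) | 1) & (((~ (b & 0)) | 1) | 0))
(2) (((~ (b & 0)) | 1) & (((~ (b & 0)) | 1) | 0))  =[absorb_and →]=  ((~ (b & 0)) | 1)
(3) (b & 0)  =[and_false →]=  0    ⊢ cost 4, within 4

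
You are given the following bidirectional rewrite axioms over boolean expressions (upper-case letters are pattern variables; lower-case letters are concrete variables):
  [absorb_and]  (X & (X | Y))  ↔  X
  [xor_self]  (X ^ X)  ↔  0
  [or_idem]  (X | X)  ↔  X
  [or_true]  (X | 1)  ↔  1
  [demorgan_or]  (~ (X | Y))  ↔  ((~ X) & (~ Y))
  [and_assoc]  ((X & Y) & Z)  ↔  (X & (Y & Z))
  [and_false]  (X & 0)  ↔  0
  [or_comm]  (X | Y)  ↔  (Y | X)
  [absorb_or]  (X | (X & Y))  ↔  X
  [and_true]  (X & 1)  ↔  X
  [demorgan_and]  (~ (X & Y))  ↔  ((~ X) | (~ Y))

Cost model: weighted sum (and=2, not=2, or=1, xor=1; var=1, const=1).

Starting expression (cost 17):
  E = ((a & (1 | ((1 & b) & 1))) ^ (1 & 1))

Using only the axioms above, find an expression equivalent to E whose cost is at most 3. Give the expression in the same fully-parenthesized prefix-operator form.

(1) ((1 & b) & 1)  =[and_true →]=  (1 & b)    ⊢ ((a & (1 | (1 & b))) ^ (1 & 1))
(2) (1 | (1 & b))  =[absorb_or →]=  1    ⊢ ((a & 1) ^ (1 & 1))
(3) (1 & 1)  =[and_true →]=  1    ⊢ ((a & 1) ^ 1)
(4) (a & 1)  =[and_true →]=  a    ⊢ cost 3, within 3

(a ^ 1)   [cost 3]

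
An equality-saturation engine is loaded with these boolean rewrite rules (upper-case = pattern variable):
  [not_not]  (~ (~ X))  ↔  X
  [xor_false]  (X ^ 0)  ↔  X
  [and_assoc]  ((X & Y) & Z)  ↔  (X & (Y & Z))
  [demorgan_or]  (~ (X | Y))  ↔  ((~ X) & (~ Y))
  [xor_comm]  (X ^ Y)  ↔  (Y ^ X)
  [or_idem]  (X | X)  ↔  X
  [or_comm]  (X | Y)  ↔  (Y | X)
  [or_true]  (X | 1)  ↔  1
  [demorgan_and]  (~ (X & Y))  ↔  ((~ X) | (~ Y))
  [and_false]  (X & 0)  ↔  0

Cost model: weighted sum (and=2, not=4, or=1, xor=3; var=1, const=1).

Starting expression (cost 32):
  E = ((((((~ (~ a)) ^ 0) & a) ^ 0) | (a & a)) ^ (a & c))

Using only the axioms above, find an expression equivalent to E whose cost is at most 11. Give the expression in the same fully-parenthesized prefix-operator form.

1. [not_not →] (~ (~ a))  →  a;  E = (((((a ^ 0) & a) ^ 0) | (a & a)) ^ (a & c))
2. [xor_false →] (a ^ 0)  →  a;  E = ((((a & a) ^ 0) | (a & a)) ^ (a & c))
3. [xor_false →] ((a & a) ^ 0)  →  (a & a);  E = (((a & a) | (a & a)) ^ (a & c))
4. [or_idem →] ((a & a) | (a & a))  →  (a & a);  cost 11 ≤ 11, done

((a & a) ^ (a & c))   [cost 11]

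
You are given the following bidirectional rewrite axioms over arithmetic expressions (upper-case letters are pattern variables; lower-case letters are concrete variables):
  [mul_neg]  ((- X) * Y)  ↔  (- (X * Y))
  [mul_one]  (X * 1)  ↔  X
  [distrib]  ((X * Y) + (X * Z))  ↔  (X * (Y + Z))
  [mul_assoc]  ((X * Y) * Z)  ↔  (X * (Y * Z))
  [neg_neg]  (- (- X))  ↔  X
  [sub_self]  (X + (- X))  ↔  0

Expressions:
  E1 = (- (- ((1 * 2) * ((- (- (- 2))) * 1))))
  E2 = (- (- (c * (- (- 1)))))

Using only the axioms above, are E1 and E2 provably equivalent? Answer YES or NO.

The axioms are sound identities: if E1 ↔* E2 then E1 and E2 evaluate identically under any assignment.
Under c=0: E1 evaluates to -4, E2 to 0. Distinct ⇒ no rewrite sequence connects them.

NO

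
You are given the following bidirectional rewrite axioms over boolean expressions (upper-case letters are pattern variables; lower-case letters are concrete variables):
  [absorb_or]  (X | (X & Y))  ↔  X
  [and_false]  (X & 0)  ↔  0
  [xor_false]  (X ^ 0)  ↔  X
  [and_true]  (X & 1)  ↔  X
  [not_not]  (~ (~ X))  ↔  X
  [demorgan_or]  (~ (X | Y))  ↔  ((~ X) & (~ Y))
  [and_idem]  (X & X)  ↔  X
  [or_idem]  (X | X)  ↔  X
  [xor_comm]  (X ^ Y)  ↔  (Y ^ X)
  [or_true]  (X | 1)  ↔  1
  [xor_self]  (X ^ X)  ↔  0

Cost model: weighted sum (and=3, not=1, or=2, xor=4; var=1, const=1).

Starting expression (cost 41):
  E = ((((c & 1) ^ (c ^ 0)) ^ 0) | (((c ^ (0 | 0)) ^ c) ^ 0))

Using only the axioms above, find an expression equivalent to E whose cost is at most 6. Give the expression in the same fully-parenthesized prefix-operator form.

(c ^ c)   [cost 6]

(1) (0 | 0)  =[or_idem →]=  0    ⊢ ((((c & 1) ^ (c ^ 0)) ^ 0) | (((c ^ 0) ^ c) ^ 0))
(2) (c ^ 0)  =[xor_false →]=  c    ⊢ ((((c & 1) ^ c) ^ 0) | (((c ^ 0) ^ c) ^ 0))
(3) (c & 1)  =[and_true →]=  c    ⊢ (((c ^ c) ^ 0) | (((c ^ 0) ^ c) ^ 0))
(4) (c ^ 0)  =[xor_false →]=  c    ⊢ (((c ^ c) ^ 0) | ((c ^ c) ^ 0))
(5) (((c ^ c) ^ 0) | ((c ^ c) ^ 0))  =[or_idem →]=  ((c ^ c) ^ 0)
(6) ((c ^ c) ^ 0)  =[xor_false →]=  (c ^ c)    ⊢ cost 6, within 6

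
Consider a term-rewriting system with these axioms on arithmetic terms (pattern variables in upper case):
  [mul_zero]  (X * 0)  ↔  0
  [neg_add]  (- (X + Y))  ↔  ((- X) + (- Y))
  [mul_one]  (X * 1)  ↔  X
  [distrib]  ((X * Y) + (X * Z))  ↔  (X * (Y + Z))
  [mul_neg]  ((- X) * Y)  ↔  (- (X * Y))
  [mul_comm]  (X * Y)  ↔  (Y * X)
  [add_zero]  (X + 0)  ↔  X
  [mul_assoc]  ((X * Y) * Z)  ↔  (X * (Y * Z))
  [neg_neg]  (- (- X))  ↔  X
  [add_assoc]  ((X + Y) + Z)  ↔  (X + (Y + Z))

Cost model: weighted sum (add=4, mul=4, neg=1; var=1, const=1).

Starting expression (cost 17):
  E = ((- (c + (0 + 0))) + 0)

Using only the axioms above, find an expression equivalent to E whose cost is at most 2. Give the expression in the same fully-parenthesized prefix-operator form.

(- c)   [cost 2]

step 1: add_zero (→) rewrites ((- (c + (0 + 0))) + 0) into (- (c + (0 + 0)))
step 2: add_zero (→) rewrites (0 + 0) into 0, now (- (c + 0))
step 3: add_zero (→) rewrites (c + 0) into c, reaching cost 2 (bound 2)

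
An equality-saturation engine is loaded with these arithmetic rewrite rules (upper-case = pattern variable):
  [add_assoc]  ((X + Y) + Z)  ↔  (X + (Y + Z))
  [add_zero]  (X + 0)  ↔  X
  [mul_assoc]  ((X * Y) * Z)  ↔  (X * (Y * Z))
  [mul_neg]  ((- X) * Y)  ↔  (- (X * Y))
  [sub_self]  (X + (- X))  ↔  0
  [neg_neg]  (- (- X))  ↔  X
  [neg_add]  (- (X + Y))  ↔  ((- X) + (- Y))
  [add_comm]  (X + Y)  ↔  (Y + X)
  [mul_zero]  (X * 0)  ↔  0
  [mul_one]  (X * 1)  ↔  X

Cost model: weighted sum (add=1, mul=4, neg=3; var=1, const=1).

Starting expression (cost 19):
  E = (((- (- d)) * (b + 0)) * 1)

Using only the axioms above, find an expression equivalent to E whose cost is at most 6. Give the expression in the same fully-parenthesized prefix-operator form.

step 1: add_zero (→) rewrites (b + 0) into b, now (((- (- d)) * b) * 1)
step 2: neg_neg (→) rewrites (- (- d)) into d, now ((d * b) * 1)
step 3: mul_one (→) rewrites ((d * b) * 1) into (d * b), reaching cost 6 (bound 6)

(d * b)   [cost 6]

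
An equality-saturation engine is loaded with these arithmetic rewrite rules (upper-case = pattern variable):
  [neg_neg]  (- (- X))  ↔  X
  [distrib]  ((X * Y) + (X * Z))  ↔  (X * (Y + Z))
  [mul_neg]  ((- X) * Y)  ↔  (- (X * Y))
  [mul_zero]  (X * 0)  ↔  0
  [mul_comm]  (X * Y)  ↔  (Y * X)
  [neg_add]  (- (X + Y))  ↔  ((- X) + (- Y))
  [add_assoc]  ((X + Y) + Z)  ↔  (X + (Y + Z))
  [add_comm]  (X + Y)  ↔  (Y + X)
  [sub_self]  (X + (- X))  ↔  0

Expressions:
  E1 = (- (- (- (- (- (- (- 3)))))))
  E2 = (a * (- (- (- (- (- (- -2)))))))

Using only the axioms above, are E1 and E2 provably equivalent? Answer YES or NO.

The axioms are sound identities: if E1 ↔* E2 then E1 and E2 evaluate identically under any assignment.
Under a=0: E1 evaluates to -3, E2 to 0. Distinct ⇒ no rewrite sequence connects them.

NO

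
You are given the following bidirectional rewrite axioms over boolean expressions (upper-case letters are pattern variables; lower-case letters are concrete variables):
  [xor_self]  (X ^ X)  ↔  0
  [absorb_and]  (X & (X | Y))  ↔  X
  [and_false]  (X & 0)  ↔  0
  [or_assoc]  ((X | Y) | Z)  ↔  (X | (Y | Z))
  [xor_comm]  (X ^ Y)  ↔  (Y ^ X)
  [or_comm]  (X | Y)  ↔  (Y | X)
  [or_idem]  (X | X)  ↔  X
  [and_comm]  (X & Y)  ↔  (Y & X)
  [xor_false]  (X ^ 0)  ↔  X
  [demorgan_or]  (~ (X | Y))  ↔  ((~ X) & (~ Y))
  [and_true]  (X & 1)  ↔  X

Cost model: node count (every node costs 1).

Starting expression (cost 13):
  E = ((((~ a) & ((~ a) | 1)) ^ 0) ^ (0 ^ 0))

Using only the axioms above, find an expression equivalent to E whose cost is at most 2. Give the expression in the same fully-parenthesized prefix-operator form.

(~ a)   [cost 2]

step 1: absorb_and (→) rewrites ((~ a) & ((~ a) | 1)) into (~ a), now (((~ a) ^ 0) ^ (0 ^ 0))
step 2: xor_false (→) rewrites (0 ^ 0) into 0, now (((~ a) ^ 0) ^ 0)
step 3: xor_false (→) rewrites ((~ a) ^ 0) into (~ a), now ((~ a) ^ 0)
step 4: xor_false (→) rewrites ((~ a) ^ 0) into (~ a), reaching cost 2 (bound 2)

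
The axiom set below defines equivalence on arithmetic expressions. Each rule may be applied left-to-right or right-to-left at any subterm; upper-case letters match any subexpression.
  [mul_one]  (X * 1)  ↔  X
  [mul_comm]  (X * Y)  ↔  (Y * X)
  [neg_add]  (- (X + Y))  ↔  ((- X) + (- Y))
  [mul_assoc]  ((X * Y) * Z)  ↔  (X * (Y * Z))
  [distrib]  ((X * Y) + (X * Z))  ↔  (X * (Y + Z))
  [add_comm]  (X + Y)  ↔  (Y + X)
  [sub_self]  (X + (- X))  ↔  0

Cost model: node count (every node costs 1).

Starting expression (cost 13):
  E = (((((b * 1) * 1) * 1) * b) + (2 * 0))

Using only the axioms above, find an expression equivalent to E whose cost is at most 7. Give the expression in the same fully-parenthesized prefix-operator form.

(1) (b * 1)  =[mul_one →]=  b    ⊢ ((((b * 1) * 1) * b) + (2 * 0))
(2) (b * 1)  =[mul_one →]=  b    ⊢ (((b * 1) * b) + (2 * 0))
(3) (b * 1)  =[mul_one →]=  b    ⊢ cost 7, within 7

((b * b) + (2 * 0))   [cost 7]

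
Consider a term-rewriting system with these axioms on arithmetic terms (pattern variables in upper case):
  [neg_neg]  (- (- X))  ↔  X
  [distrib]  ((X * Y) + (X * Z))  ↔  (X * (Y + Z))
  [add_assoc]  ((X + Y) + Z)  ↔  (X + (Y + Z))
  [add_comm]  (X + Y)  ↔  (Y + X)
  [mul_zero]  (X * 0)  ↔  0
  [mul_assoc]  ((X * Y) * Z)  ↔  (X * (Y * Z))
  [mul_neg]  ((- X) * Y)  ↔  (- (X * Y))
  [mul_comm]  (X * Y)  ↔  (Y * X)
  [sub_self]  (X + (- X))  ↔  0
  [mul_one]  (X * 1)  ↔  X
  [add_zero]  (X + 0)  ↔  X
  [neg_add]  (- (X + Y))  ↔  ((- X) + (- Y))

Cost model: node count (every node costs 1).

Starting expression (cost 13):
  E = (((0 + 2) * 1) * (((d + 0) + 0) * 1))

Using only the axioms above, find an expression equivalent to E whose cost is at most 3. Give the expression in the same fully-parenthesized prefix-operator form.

(2 * d)   [cost 3]

(1) (((d + 0) + 0) * 1)  =[mul_one →]=  ((d + 0) + 0)    ⊢ (((0 + 2) * 1) * ((d + 0) + 0))
(2) ((0 + 2) * 1)  =[mul_one →]=  (0 + 2)    ⊢ ((0 + 2) * ((d + 0) + 0))
(3) (d + 0)  =[add_zero →]=  d    ⊢ ((0 + 2) * (d + 0))
(4) (d + 0)  =[add_zero →]=  d    ⊢ ((0 + 2) * d)
(5) (0 + 2)  =[add_comm →]=  (2 + 0)    ⊢ ((2 + 0) * d)
(6) (2 + 0)  =[add_zero →]=  2    ⊢ cost 3, within 3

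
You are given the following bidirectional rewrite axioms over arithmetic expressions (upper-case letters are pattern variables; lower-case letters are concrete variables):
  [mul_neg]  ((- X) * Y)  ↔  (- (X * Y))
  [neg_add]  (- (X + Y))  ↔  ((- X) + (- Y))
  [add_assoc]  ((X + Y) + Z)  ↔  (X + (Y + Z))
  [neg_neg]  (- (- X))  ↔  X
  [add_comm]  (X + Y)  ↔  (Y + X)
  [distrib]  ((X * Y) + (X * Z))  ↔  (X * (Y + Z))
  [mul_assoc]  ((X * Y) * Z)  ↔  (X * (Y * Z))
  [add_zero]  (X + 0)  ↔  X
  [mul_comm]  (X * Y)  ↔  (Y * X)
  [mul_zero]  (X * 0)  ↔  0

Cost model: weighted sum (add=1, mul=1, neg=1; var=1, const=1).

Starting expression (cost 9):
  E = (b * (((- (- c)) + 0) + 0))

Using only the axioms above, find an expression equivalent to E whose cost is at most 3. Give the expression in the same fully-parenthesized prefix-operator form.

(b * c)   [cost 3]

(1) ((- (- c)) + 0)  =[add_zero →]=  (- (- c))    ⊢ (b * ((- (- c)) + 0))
(2) ((- (- c)) + 0)  =[add_zero →]=  (- (- c))    ⊢ (b * (- (- c)))
(3) (- (- c))  =[neg_neg →]=  c    ⊢ cost 3, within 3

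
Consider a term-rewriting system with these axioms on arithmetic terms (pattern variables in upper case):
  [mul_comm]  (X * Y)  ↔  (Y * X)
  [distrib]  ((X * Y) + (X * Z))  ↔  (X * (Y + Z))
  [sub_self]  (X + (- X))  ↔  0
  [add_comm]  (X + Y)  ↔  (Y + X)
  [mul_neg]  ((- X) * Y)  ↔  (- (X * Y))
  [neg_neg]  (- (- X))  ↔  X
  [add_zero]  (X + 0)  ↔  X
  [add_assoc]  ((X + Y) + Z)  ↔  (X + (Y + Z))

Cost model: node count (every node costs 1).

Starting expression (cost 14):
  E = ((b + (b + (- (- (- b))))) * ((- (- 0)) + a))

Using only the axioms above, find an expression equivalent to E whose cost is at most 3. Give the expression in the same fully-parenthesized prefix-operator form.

1. [neg_neg →] (- (- b))  →  b;  E = ((b + (b + (- b))) * ((- (- 0)) + a))
2. [sub_self →] (b + (- b))  →  0;  E = ((b + 0) * ((- (- 0)) + a))
3. [add_zero →] (b + 0)  →  b;  E = (b * ((- (- 0)) + a))
4. [add_comm →] ((- (- 0)) + a)  →  (a + (- (- 0)));  E = (b * (a + (- (- 0))))
5. [mul_comm →] (b * (a + (- (- 0))))  →  ((a + (- (- 0))) * b)
6. [neg_neg →] (- (- 0))  →  0;  E = ((a + 0) * b)
7. [add_zero →] (a + 0)  →  a;  cost 3 ≤ 3, done

(a * b)   [cost 3]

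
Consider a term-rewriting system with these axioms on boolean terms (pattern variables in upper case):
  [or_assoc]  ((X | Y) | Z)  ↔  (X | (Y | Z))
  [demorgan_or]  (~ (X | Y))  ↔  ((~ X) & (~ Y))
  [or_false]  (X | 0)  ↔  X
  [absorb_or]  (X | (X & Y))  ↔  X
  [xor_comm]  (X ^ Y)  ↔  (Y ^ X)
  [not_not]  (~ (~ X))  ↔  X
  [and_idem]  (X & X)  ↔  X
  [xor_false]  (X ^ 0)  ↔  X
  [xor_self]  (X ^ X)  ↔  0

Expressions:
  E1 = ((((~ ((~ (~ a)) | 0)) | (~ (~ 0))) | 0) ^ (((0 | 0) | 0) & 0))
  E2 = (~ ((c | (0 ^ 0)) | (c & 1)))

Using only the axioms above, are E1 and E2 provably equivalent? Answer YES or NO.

Every axiom is a valid identity, so a rewrite proof would force E1 and E2 to agree under every assignment.
At a=0, c=1: E1 = 1 but E2 = 0; they differ, so no derivation exists.

NO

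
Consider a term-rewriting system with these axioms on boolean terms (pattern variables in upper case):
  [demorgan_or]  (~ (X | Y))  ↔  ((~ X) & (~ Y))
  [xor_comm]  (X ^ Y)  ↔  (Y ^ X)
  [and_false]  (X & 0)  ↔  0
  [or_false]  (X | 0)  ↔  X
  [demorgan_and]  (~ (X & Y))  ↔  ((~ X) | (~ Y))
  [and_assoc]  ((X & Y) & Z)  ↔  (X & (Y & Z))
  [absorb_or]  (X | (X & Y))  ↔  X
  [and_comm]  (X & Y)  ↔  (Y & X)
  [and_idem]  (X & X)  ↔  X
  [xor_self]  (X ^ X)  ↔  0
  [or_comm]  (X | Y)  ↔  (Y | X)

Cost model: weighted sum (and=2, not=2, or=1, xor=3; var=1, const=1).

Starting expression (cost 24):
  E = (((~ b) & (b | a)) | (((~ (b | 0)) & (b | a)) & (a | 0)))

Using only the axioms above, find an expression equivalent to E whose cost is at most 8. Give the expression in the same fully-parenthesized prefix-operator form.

((~ b) & (b | a))   [cost 8]

step 1: or_false (→) rewrites (b | 0) into b, now (((~ b) & (b | a)) | (((~ b) & (b | a)) & (a | 0)))
step 2: or_false (→) rewrites (a | 0) into a, now (((~ b) & (b | a)) | (((~ b) & (b | a)) & a))
step 3: absorb_or (→) rewrites (((~ b) & (b | a)) | (((~ b) & (b | a)) & a)) into ((~ b) & (b | a)), reaching cost 8 (bound 8)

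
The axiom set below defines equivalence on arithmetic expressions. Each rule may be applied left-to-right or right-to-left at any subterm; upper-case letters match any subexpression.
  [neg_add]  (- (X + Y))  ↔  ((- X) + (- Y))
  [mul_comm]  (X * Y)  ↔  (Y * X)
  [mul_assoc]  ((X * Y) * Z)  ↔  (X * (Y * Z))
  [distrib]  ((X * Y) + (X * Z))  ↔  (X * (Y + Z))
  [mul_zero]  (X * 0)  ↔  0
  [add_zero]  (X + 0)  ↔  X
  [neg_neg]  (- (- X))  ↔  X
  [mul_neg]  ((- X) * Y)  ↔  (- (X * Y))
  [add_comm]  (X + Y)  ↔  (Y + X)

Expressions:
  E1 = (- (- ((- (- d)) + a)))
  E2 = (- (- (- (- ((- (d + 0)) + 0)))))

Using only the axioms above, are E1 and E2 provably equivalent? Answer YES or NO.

NO

The axioms are sound identities: if E1 ↔* E2 then E1 and E2 evaluate identically under any assignment.
Under a=0, d=1: E1 evaluates to 1, E2 to -1. Distinct ⇒ no rewrite sequence connects them.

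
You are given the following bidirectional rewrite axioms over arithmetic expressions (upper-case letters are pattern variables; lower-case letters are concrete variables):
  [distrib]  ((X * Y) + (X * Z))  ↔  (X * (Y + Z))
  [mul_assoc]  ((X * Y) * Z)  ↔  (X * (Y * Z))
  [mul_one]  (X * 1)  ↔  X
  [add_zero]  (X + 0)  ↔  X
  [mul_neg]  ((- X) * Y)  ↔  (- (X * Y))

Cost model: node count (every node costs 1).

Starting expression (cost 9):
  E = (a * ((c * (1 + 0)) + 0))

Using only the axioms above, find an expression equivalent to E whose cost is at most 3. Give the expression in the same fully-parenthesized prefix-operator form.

(1) (1 + 0)  =[add_zero →]=  1    ⊢ (a * ((c * 1) + 0))
(2) ((c * 1) + 0)  =[add_zero →]=  (c * 1)    ⊢ (a * (c * 1))
(3) (c * 1)  =[mul_one →]=  c    ⊢ cost 3, within 3

(a * c)   [cost 3]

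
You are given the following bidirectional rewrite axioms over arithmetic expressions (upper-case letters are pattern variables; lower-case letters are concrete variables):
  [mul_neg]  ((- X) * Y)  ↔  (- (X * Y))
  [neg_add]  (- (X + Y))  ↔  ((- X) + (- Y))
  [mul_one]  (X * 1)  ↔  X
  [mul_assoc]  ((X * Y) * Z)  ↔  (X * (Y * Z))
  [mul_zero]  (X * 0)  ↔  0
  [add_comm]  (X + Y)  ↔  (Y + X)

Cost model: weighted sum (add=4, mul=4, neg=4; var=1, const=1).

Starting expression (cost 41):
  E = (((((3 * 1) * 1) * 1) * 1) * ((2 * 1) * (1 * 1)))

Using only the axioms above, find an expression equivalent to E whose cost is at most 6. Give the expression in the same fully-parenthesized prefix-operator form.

(3 * 2)   [cost 6]

step 1: mul_one (→) rewrites ((((3 * 1) * 1) * 1) * 1) into (((3 * 1) * 1) * 1), now ((((3 * 1) * 1) * 1) * ((2 * 1) * (1 * 1)))
step 2: mul_one (→) rewrites (1 * 1) into 1, now ((((3 * 1) * 1) * 1) * ((2 * 1) * 1))
step 3: mul_one (→) rewrites (3 * 1) into 3, now (((3 * 1) * 1) * ((2 * 1) * 1))
step 4: mul_one (→) rewrites ((3 * 1) * 1) into (3 * 1), now ((3 * 1) * ((2 * 1) * 1))
step 5: mul_one (→) rewrites (2 * 1) into 2, now ((3 * 1) * (2 * 1))
step 6: mul_one (→) rewrites (2 * 1) into 2, now ((3 * 1) * 2)
step 7: mul_one (→) rewrites (3 * 1) into 3, reaching cost 6 (bound 6)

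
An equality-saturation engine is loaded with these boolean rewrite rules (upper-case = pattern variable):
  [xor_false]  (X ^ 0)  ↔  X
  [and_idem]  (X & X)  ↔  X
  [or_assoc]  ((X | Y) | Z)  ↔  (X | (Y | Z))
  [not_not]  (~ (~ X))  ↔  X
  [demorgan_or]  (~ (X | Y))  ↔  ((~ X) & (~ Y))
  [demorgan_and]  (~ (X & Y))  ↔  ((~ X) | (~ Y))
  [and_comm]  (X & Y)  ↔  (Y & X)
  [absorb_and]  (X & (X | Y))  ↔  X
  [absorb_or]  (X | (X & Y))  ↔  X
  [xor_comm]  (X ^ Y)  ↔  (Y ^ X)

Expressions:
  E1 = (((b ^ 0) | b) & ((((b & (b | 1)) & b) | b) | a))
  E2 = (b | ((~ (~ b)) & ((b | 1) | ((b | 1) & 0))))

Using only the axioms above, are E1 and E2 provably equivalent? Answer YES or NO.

1. [absorb_and →] (b & (b | 1))  →  b;  E1 = (((b ^ 0) | b) & (((b & b) | b) | a))
2. [and_idem →] (b & b)  →  b;  E1 = (((b ^ 0) | b) & ((b | b) | a))
3. [xor_false →] (b ^ 0)  →  b;  E1 = ((b | b) & ((b | b) | a))
4. [absorb_and →] ((b | b) & ((b | b) | a))  →  (b | b)
5. [absorb_and ←] b  →  (b & (b | 1));  E1 = (b | (b & (b | 1)))
6. [not_not ←] b  →  (~ (~ b));  E1 = (b | ((~ (~ b)) & (b | 1)))
7. [absorb_or ←] (b | 1)  →  ((b | 1) | ((b | 1) & 0));  this is E2

YES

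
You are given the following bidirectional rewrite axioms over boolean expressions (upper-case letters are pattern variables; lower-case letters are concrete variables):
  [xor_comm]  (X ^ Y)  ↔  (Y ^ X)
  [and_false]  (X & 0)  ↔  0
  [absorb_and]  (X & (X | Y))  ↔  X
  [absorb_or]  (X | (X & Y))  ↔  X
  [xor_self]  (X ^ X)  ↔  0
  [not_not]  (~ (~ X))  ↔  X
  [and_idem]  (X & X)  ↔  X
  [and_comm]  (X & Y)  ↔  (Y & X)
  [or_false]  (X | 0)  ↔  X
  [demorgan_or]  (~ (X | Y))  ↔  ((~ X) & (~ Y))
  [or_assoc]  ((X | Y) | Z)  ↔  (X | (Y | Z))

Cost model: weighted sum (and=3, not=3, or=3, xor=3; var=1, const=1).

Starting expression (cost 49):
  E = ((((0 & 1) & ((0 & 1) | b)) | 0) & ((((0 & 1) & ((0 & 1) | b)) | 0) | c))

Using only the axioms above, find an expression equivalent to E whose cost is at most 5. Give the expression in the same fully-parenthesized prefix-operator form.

(0 & 1)   [cost 5]

step 1: absorb_and (→) rewrites ((((0 & 1) & ((0 & 1) | b)) | 0) & ((((0 & 1) & ((0 & 1) | b)) | 0) | c)) into (((0 & 1) & ((0 & 1) | b)) | 0)
step 2: absorb_and (→) rewrites ((0 & 1) & ((0 & 1) | b)) into (0 & 1), now ((0 & 1) | 0)
step 3: or_false (→) rewrites ((0 & 1) | 0) into (0 & 1), reaching cost 5 (bound 5)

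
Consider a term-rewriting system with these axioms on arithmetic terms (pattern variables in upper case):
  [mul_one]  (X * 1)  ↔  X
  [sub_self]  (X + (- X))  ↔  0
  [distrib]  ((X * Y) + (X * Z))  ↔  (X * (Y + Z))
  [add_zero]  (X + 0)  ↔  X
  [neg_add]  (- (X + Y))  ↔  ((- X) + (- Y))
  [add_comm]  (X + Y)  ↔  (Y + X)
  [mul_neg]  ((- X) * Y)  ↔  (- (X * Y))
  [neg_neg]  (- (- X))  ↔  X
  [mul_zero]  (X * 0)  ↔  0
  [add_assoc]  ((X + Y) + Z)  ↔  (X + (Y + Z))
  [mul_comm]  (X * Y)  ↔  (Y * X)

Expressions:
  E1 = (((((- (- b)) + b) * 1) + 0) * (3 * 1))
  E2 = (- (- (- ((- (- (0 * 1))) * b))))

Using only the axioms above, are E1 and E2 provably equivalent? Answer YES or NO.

NO

The axioms are sound identities: if E1 ↔* E2 then E1 and E2 evaluate identically under any assignment.
Under b=1: E1 evaluates to 6, E2 to 0. Distinct ⇒ no rewrite sequence connects them.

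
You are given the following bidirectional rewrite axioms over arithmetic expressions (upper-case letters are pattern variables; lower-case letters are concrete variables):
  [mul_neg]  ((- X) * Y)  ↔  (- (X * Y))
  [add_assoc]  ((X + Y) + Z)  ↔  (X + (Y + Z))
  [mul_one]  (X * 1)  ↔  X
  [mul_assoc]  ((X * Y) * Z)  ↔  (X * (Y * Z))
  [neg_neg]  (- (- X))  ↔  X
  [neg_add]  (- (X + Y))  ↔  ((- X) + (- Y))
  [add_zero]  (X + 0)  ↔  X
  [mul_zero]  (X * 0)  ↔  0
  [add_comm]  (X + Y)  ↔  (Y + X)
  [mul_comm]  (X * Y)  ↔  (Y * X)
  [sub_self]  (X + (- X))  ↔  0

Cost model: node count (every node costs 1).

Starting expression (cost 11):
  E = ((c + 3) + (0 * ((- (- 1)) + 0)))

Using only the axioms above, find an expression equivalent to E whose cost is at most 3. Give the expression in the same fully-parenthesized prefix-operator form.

(c + 3)   [cost 3]

(1) ((- (- 1)) + 0)  =[add_zero →]=  (- (- 1))    ⊢ ((c + 3) + (0 * (- (- 1))))
(2) (- (- 1))  =[neg_neg →]=  1    ⊢ ((c + 3) + (0 * 1))
(3) ((c + 3) + (0 * 1))  =[add_assoc →]=  (c + (3 + (0 * 1)))
(4) (0 * 1)  =[mul_one →]=  0    ⊢ (c + (3 + 0))
(5) (3 + 0)  =[add_zero →]=  3    ⊢ cost 3, within 3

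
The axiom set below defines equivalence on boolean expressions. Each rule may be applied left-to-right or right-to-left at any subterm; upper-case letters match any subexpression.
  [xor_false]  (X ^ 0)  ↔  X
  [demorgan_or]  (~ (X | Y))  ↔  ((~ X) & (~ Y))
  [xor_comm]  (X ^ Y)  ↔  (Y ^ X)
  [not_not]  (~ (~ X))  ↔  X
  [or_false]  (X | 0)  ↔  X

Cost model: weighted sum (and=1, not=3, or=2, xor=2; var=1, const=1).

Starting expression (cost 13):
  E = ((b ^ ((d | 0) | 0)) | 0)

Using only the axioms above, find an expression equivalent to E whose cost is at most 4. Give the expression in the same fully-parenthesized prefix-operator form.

(b ^ d)   [cost 4]

step 1: or_false (→) rewrites (d | 0) into d, now ((b ^ (d | 0)) | 0)
step 2: or_false (→) rewrites ((b ^ (d | 0)) | 0) into (b ^ (d | 0))
step 3: or_false (→) rewrites (d | 0) into d, reaching cost 4 (bound 4)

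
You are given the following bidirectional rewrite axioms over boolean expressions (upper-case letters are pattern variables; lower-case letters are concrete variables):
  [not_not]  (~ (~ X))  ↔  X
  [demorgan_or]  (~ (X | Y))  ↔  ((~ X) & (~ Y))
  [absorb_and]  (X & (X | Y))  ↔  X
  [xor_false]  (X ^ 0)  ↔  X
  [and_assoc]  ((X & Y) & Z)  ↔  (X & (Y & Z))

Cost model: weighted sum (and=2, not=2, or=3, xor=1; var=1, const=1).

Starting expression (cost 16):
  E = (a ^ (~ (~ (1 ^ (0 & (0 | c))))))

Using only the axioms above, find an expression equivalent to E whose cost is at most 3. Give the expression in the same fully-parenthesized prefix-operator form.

step 1: absorb_and (→) rewrites (0 & (0 | c)) into 0, now (a ^ (~ (~ (1 ^ 0))))
step 2: xor_false (→) rewrites (1 ^ 0) into 1, now (a ^ (~ (~ 1)))
step 3: not_not (→) rewrites (~ (~ 1)) into 1, reaching cost 3 (bound 3)

(a ^ 1)   [cost 3]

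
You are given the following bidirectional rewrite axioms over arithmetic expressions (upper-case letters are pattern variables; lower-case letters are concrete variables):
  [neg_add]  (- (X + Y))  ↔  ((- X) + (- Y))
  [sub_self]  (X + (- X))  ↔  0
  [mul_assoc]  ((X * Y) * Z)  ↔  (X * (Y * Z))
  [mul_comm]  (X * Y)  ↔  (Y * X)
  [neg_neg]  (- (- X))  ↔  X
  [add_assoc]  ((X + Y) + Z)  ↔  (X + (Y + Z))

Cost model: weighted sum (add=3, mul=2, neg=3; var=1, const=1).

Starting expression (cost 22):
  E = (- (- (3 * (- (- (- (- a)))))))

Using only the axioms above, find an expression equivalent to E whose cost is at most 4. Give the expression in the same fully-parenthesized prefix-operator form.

step 1: neg_neg (→) rewrites (- (- (3 * (- (- (- (- a))))))) into (3 * (- (- (- (- a)))))
step 2: neg_neg (→) rewrites (- (- (- a))) into (- a), now (3 * (- (- a)))
step 3: neg_neg (→) rewrites (- (- a)) into a, reaching cost 4 (bound 4)

(3 * a)   [cost 4]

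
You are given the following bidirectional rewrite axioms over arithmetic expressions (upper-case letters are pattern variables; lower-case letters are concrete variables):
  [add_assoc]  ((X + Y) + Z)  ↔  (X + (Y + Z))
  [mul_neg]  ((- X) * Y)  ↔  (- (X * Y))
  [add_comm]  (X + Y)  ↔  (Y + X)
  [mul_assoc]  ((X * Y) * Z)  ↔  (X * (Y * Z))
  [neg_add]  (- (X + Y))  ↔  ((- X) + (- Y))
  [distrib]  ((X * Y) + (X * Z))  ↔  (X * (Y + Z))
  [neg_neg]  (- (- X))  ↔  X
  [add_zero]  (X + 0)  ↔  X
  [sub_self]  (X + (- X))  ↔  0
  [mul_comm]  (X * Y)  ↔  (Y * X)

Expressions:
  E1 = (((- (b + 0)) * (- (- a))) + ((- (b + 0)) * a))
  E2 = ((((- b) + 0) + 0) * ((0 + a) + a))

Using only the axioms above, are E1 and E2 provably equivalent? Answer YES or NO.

YES

(1) (((- (b + 0)) * (- (- a))) + ((- (b + 0)) * a))  =[distrib →]=  ((- (b + 0)) * ((- (- a)) + a))
(2) (- (- a))  =[neg_neg →]=  a    ⊢ ((- (b + 0)) * (a + a))
(3) (b + 0)  =[add_zero →]=  b    ⊢ ((- b) * (a + a))
(4) a  =[add_zero ←]=  (a + 0)    ⊢ ((- b) * ((a + 0) + a))
(5) (a + 0)  =[add_comm →]=  (0 + a)    ⊢ ((- b) * ((0 + a) + a))
(6) (- b)  =[add_zero ←]=  ((- b) + 0)    ⊢ (((- b) + 0) * ((0 + a) + a))
(7) (- b)  =[add_zero ←]=  ((- b) + 0)    ⊢ E2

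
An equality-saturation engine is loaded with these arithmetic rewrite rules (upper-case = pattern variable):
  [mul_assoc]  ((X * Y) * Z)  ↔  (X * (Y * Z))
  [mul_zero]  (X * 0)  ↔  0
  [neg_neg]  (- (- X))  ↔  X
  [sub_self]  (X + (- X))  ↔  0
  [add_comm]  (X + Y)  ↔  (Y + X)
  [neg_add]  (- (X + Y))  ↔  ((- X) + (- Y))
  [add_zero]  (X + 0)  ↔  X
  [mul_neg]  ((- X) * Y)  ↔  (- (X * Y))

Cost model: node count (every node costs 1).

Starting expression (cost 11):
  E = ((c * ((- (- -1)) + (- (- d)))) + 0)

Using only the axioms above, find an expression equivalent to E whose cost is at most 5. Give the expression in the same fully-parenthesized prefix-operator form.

1. [add_zero →] ((c * ((- (- -1)) + (- (- d)))) + 0)  →  (c * ((- (- -1)) + (- (- d))))
2. [neg_neg →] (- (- d))  →  d;  E = (c * ((- (- -1)) + d))
3. [neg_neg →] (- (- -1))  →  -1;  cost 5 ≤ 5, done

(c * (-1 + d))   [cost 5]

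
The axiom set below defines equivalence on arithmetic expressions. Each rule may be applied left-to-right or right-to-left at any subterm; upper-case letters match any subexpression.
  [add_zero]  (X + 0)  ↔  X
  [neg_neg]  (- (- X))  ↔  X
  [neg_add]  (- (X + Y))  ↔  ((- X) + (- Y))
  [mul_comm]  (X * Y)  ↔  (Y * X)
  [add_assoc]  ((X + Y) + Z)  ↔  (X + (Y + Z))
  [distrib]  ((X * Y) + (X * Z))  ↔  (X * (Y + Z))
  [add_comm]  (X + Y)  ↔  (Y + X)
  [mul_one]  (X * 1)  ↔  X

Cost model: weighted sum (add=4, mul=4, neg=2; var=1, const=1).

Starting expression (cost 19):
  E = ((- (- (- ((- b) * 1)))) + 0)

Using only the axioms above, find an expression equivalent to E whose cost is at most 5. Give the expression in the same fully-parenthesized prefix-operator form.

step 1: mul_one (→) rewrites ((- b) * 1) into (- b), now ((- (- (- (- b)))) + 0)
step 2: add_zero (→) rewrites ((- (- (- (- b)))) + 0) into (- (- (- (- b))))
step 3: neg_neg (→) rewrites (- (- (- (- b)))) into (- (- b)), reaching cost 5 (bound 5)

(- (- b))   [cost 5]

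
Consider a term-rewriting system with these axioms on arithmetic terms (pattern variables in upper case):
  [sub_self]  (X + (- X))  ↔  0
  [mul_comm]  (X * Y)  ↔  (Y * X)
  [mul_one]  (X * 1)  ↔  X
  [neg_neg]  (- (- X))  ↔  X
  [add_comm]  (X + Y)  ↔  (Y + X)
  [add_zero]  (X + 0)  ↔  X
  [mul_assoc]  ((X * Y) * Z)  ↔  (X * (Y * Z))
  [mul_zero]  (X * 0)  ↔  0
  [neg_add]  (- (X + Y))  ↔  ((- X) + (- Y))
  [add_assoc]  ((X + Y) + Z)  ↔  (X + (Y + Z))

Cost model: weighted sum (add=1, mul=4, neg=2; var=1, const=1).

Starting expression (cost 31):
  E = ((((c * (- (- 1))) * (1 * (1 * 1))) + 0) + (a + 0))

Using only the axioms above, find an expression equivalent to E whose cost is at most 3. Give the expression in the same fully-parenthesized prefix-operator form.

(a + c)   [cost 3]

(1) (((c * (- (- 1))) * (1 * (1 * 1))) + 0)  =[add_zero →]=  ((c * (- (- 1))) * (1 * (1 * 1)))    ⊢ (((c * (- (- 1))) * (1 * (1 * 1))) + (a + 0))
(2) (- (- 1))  =[neg_neg →]=  1    ⊢ (((c * 1) * (1 * (1 * 1))) + (a + 0))
(3) (1 * 1)  =[mul_one →]=  1    ⊢ (((c * 1) * (1 * 1)) + (a + 0))
(4) (c * 1)  =[mul_one →]=  c    ⊢ ((c * (1 * 1)) + (a + 0))
(5) (1 * 1)  =[mul_one →]=  1    ⊢ ((c * 1) + (a + 0))
(6) (c * 1)  =[mul_one →]=  c    ⊢ (c + (a + 0))
(7) (c + (a + 0))  =[add_comm →]=  ((a + 0) + c)
(8) (a + 0)  =[add_zero →]=  a    ⊢ cost 3, within 3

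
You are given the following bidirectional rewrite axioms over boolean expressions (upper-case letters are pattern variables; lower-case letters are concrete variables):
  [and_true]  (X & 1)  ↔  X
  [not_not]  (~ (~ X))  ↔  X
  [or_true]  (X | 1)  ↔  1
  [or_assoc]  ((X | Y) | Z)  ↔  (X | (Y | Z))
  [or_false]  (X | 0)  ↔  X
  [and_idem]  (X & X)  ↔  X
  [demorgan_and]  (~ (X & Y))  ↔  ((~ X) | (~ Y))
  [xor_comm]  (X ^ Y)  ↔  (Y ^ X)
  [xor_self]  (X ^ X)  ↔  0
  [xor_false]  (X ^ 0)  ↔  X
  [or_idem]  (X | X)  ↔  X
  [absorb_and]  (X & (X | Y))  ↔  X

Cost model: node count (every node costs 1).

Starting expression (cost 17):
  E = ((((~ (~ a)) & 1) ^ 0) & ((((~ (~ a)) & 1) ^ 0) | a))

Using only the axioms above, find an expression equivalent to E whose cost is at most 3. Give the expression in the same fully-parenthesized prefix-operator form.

(a & 1)   [cost 3]

(1) ((((~ (~ a)) & 1) ^ 0) & ((((~ (~ a)) & 1) ^ 0) | a))  =[absorb_and →]=  (((~ (~ a)) & 1) ^ 0)
(2) (~ (~ a))  =[not_not →]=  a    ⊢ ((a & 1) ^ 0)
(3) ((a & 1) ^ 0)  =[xor_false →]=  (a & 1)    ⊢ cost 3, within 3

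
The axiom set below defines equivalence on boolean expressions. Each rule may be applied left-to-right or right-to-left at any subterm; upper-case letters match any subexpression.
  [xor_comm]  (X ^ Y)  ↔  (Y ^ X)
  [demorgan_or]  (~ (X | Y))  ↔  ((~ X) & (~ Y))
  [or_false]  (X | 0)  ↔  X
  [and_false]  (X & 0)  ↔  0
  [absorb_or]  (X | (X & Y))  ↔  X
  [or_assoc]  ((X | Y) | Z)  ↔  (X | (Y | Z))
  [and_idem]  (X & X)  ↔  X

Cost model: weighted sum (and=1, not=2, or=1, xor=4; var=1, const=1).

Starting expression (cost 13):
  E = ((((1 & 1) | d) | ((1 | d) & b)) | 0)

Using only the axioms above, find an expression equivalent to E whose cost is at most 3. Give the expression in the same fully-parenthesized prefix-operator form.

step 1: and_idem (→) rewrites (1 & 1) into 1, now (((1 | d) | ((1 | d) & b)) | 0)
step 2: absorb_or (→) rewrites ((1 | d) | ((1 | d) & b)) into (1 | d), now ((1 | d) | 0)
step 3: or_false (→) rewrites ((1 | d) | 0) into (1 | d), reaching cost 3 (bound 3)

(1 | d)   [cost 3]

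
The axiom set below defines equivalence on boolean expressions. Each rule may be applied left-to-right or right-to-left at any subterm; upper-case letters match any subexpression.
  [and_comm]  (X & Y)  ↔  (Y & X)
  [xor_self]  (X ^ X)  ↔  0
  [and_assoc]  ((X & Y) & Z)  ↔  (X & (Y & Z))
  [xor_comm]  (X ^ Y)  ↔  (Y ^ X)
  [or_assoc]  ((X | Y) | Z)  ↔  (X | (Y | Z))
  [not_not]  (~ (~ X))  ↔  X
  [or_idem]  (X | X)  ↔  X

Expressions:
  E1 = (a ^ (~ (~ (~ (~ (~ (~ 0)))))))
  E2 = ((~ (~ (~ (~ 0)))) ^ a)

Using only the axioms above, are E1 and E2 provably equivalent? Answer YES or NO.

YES

step 1: not_not (→) rewrites (~ (~ (~ (~ (~ (~ 0)))))) into (~ (~ (~ (~ 0)))), now (a ^ (~ (~ (~ (~ 0)))))
step 2: not_not (→) rewrites (~ (~ 0)) into 0, now (a ^ (~ (~ 0)))
step 3: not_not (→) rewrites (~ (~ 0)) into 0, now (a ^ 0)
step 4: xor_comm (→) rewrites (a ^ 0) into (0 ^ a)
step 5: not_not (←) rewrites 0 into (~ (~ 0)), now ((~ (~ 0)) ^ a)
step 6: not_not (←) rewrites (~ (~ 0)) into (~ (~ (~ (~ 0)))), which is E2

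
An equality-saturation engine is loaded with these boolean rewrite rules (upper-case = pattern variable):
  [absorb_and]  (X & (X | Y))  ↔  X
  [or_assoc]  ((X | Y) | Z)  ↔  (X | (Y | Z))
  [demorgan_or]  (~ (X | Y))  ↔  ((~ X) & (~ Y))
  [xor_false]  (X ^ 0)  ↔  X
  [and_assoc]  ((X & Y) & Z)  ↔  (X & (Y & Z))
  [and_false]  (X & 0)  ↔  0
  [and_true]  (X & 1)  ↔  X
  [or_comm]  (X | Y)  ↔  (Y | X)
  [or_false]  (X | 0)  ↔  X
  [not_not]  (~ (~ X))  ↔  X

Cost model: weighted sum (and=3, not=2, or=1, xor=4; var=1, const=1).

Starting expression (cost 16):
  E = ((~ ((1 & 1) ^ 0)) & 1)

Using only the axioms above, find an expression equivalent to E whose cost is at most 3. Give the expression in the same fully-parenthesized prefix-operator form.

(~ 1)   [cost 3]

1. [xor_false →] ((1 & 1) ^ 0)  →  (1 & 1);  E = ((~ (1 & 1)) & 1)
2. [and_true →] ((~ (1 & 1)) & 1)  →  (~ (1 & 1))
3. [and_true →] (1 & 1)  →  1;  cost 3 ≤ 3, done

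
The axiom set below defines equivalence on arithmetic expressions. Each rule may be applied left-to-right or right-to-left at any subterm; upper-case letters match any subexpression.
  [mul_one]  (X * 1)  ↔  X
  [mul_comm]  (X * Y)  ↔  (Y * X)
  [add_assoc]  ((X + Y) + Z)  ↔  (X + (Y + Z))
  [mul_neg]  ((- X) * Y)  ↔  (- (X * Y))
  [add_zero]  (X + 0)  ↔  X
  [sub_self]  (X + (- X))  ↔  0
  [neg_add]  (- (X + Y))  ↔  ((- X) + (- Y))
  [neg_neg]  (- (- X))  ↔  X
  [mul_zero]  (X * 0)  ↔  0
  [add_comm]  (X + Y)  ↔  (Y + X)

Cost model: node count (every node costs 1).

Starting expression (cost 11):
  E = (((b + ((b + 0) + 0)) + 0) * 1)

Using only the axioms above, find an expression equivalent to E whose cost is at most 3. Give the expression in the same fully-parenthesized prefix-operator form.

(b + b)   [cost 3]

1. [add_zero →] ((b + 0) + 0)  →  (b + 0);  E = (((b + (b + 0)) + 0) * 1)
2. [add_zero →] (b + 0)  →  b;  E = (((b + b) + 0) * 1)
3. [add_zero →] ((b + b) + 0)  →  (b + b);  E = ((b + b) * 1)
4. [mul_one →] ((b + b) * 1)  →  (b + b);  cost 3 ≤ 3, done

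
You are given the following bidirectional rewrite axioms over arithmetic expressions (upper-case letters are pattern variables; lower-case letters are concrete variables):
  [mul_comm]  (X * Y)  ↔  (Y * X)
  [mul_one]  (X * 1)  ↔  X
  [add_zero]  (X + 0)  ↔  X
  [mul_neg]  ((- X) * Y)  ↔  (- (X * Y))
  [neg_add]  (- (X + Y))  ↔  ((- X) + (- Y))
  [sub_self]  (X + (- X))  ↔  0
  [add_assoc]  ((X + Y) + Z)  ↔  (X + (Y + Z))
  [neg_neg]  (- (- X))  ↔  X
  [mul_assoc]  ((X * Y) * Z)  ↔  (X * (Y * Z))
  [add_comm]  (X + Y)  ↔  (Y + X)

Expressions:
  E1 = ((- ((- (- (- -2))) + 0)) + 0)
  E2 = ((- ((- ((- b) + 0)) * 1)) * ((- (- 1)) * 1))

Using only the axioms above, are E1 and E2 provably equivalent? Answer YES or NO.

NO

The axioms are sound identities: if E1 ↔* E2 then E1 and E2 evaluate identically under any assignment.
Under b=0: E1 evaluates to -2, E2 to 0. Distinct ⇒ no rewrite sequence connects them.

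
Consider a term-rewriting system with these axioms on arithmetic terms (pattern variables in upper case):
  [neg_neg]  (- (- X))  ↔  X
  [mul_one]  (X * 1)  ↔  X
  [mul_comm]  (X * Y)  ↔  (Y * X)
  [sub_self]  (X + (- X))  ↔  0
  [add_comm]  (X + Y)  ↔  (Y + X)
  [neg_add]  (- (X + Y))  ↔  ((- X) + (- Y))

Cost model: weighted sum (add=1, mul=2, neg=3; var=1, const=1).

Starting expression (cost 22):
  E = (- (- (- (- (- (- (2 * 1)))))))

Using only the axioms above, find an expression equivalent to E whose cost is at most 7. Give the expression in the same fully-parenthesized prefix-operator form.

(- (- 2))   [cost 7]

(1) (- (- (- (2 * 1))))  =[neg_neg →]=  (- (2 * 1))    ⊢ (- (- (- (- (2 * 1)))))
(2) (- (- (- (- (2 * 1)))))  =[neg_neg →]=  (- (- (2 * 1)))
(3) (2 * 1)  =[mul_one →]=  2    ⊢ cost 7, within 7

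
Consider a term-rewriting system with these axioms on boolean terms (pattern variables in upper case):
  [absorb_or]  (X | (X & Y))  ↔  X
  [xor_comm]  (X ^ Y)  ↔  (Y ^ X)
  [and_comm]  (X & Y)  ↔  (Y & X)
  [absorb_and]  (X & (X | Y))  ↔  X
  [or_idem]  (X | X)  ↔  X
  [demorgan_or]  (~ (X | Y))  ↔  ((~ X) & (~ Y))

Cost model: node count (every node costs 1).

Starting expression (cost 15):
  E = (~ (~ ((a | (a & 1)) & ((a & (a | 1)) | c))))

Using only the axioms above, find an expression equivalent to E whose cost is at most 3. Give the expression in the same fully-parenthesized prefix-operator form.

(1) (a & (a | 1))  =[absorb_and →]=  a    ⊢ (~ (~ ((a | (a & 1)) & (a | c))))
(2) (a | (a & 1))  =[absorb_or →]=  a    ⊢ (~ (~ (a & (a | c))))
(3) (a & (a | c))  =[absorb_and →]=  a    ⊢ cost 3, within 3

(~ (~ a))   [cost 3]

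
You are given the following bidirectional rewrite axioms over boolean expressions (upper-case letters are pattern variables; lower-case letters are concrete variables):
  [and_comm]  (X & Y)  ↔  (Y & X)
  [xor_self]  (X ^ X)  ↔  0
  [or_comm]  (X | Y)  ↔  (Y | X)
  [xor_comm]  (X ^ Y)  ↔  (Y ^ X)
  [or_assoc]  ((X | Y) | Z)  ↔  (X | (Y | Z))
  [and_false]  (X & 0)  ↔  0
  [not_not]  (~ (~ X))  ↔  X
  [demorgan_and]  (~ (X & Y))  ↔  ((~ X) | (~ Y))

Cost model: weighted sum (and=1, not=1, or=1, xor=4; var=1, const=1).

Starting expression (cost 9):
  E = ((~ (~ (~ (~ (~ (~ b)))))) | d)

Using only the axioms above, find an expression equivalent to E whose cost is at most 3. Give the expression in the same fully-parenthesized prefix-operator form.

(b | d)   [cost 3]

1. [not_not →] (~ (~ (~ (~ b))))  →  (~ (~ b));  E = ((~ (~ (~ (~ b)))) | d)
2. [not_not →] (~ (~ (~ b)))  →  (~ b);  E = ((~ (~ b)) | d)
3. [not_not →] (~ (~ b))  →  b;  cost 3 ≤ 3, done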